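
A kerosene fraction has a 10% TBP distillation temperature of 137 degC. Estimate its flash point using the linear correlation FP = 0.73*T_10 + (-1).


FP = 0.73 * 137 + (-1) = 99.01

99.01 degC


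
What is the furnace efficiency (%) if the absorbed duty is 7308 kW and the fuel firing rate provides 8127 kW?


Furnace efficiency = Q_absorbed / Q_fuel * 100
= 7308 / 8127 * 100 = 89.92

89.92 %


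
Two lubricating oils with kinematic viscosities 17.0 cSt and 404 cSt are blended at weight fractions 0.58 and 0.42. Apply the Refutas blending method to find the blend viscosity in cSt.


Refutas method: VBN_i = 14.534*ln(ln(visc_i + 0.8)) + 10.975, blended linearly by mass fraction; since VBN is linear in VBI_i = ln(ln(visc_i + 0.8)) and the fractions sum to 1, blend VBI directly: visc = exp(exp(VBI_blend)) - 0.8
VBI_1 = ln(ln(17.0 + 0.8)) = 1.05751
VBI_2 = ln(ln(404 + 0.8)) = 1.79232
VBI_blend = 0.58 * 1.05751 + 0.42 * 1.79232 = 1.36613
visc_blend = exp(exp(1.36613)) - 0.8 = 49.61

49.61 cSt


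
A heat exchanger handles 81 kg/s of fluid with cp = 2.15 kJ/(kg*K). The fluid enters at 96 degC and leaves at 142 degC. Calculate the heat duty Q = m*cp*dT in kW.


Q = m_dot * cp * delta_T
delta_T = 142 - 96 = 46 K
Q = 81 * 2.15 * 46
= 174.15 * 46
= 8010.9 kW

8010.9 kW


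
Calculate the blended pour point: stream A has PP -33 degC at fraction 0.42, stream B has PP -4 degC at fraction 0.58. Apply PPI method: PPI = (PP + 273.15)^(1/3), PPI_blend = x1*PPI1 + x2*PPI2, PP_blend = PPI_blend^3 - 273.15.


PPI_1 = (-33 + 273.15)^(1/3) = 6.215759
PPI_2 = (-4 + 273.15)^(1/3) = 6.456514
PPI_blend = 0.42 * 6.215759 + 0.58 * 6.456514 = 6.355397
PP_blend = 6.355397^3 - 273.15 = 256.7013 - 273.15 = -16.45

-16.45 degC


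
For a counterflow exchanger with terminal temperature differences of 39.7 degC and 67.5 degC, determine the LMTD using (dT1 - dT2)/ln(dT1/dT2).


LMTD = (dT1 - dT2) / ln(dT1/dT2)
= (39.7 - 67.5) / ln(39.7 / 67.5) = -27.8 / -0.530776 = 52.38

52.38 degC


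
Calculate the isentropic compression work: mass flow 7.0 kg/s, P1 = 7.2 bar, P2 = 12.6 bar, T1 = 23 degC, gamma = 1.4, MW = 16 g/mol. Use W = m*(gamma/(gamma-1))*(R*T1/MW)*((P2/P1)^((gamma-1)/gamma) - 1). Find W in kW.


Isentropic work: W = m*(gamma/(gamma-1))*(R*T1/MW)*((P2/P1)^((gamma-1)/gamma) - 1)
T1 = 23 + 273.15 = 296.15 K
Pressure ratio = 12.6 / 7.2 = 1.75
Exponent = (1.4 - 1)/1.4 = 0.285714
(P2/P1)^exp - 1 = 1.75^0.285714 - 1 = 0.173382
W = 7.0 * 1.4 / 0.4 * 8.314 * 296.15 / 16 * 0.173382 = 653.7

653.7 kW


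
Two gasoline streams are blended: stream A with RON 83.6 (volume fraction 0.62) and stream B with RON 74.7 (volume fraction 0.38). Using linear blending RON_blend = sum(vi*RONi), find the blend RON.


Linear blending: RON_blend = sum(vi * RONi)
Contribution 1: 0.62 * 83.6 = 51.832
Contribution 2: 0.38 * 74.7 = 28.386
RON_blend = 51.832 + 28.386 = 80.218

80.218


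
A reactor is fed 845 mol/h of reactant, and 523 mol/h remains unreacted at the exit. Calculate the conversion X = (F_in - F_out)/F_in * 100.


X = (F_in - F_out) / F_in * 100
Moles reacted = 845 - 523 = 322
X = 322 / 845 * 100
= 0.3811 * 100
= 38.11 %

38.11 %


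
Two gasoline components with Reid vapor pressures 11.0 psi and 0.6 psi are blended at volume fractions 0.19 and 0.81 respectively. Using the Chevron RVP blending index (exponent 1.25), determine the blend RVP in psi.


Chevron index: RVP_blend = (sum xi*RVPi^1.25)^(1/1.25)
RVP^1.25 terms: 0.19 * 11.0^1.25 + 0.81 * 0.6^1.25 = 4.23396
RVP_blend = 4.23396^(1/1.25) = 3.172

3.172 psi


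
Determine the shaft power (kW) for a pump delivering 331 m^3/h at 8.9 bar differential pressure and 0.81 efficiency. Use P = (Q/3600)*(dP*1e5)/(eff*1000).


Q = 331 / 3600 = 0.0919444 m^3/s
P = 0.0919444 * (8.9 * 1e5) / 0.81 / 1000 = 101.0

101.0 kW


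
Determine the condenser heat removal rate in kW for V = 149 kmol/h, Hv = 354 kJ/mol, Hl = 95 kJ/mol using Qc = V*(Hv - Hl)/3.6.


Qc = 149 * (354 - 95) / 3.6 = 149 * 259 / 3.6 = 10720

10720 kW


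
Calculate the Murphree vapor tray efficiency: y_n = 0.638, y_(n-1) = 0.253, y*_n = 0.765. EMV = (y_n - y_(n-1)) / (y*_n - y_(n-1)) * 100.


Murphree vapor efficiency: EMV = (y_n - y_(n-1)) / (y*_n - y_(n-1)) * 100
EMV = (0.638 - 0.253) / (0.765 - 0.253) * 100 = 0.385 / 0.512 * 100 = 75.20

75.20 %


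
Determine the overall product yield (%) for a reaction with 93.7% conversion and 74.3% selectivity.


Overall yield = conversion (%) * selectivity (%) / 100
Conversion = 93.7%, Selectivity = 74.3%
Y = 93.7 * 74.3 / 100
= 69.6191 %

69.6191 %


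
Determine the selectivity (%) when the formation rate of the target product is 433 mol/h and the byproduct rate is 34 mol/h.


Selectivity = desired / (desired + undesired) * 100
Total products = 433 + 34 = 467 mol/h
S = 433 / 467 * 100
= 0.9272 * 100
= 92.72 %

92.72 %


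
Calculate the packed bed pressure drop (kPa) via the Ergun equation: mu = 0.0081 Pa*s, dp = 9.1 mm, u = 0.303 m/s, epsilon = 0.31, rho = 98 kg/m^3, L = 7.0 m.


dp = 9.1 mm = 0.0091 m
Viscous term = 150*0.0081*0.303*(1-0.31)^2 / (0.0091^2*0.31^3) = 71047.6
Inertial term = 1.75*98*0.303^2*(1-0.31) / (0.0091*0.31^3) = 40074.9
dP/L = 71047.6 + 40074.9 = 111122 Pa/m
dP = 111122 * 7.0 / 1000 = 777.9 kPa

777.9 kPa


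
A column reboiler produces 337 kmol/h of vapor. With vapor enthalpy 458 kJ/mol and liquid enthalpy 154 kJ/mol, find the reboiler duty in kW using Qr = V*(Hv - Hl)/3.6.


Qr = 337 * (458 - 154) / 3.6 = 337 * 304 / 3.6 = 28460

28460 kW


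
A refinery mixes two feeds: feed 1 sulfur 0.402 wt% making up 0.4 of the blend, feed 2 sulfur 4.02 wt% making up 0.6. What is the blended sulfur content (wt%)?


Linear sulfur blending: S_blend = x1*S1 + x2*S2
Contribution 1: 0.4 * 0.402 = 0.1608 wt%
Contribution 2: 0.6 * 4.02 = 2.412 wt%
S_blend = 0.1608 + 2.412 = 2.5728

2.5728 wt%


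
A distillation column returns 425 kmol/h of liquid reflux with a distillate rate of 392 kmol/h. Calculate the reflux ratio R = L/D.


Reflux ratio definition: R = L / D (liquid returned / distillate withdrawn)
L = 425 kmol/h, D = 392 kmol/h
R = 425 / 392 = 1.084

1.084


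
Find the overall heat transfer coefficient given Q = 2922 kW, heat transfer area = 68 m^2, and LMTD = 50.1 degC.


From Q = U*A*LMTD, U = Q / (A * LMTD)
U = 2922 / (68 * 50.1) = 2922 / 3406.8 = 0.8577

0.8577 kW/(m^2*K)


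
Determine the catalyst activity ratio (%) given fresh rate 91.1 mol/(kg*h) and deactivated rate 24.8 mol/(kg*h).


Activity (%) = (rate_used / rate_fresh) * 100
rate_used = 24.8, rate_fresh = 91.1
= (24.8 / 91.1) * 100
= 0.2722 * 100 = 27.22

27.22 %


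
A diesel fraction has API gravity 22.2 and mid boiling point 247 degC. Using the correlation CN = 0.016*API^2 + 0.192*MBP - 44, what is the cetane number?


CN = 0.016 * 22.2^2 + 0.192 * 247 - 44
CN = 7.88544 + 47.424 - 44 = 11.30944

11.30944


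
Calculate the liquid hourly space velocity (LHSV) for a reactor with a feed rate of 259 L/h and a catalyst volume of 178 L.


LHSV = volumetric feed rate / catalyst volume
= 259 L/h / 178 L
= 1.455 h^-1

1.455 h^-1


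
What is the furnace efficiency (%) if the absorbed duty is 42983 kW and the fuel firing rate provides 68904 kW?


Furnace efficiency = Q_absorbed / Q_fuel * 100
= 42983 / 68904 * 100 = 62.38

62.38 %


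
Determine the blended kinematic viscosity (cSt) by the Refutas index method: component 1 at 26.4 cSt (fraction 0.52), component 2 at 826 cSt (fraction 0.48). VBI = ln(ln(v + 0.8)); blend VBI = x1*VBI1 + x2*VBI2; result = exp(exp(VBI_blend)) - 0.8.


Refutas method: VBN_i = 14.534*ln(ln(visc_i + 0.8)) + 10.975, blended linearly by mass fraction; since VBN is linear in VBI_i = ln(ln(visc_i + 0.8)) and the fractions sum to 1, blend VBI directly: visc = exp(exp(VBI_blend)) - 0.8
VBI_1 = ln(ln(26.4 + 0.8)) = 1.1949
VBI_2 = ln(ln(826 + 0.8)) = 1.90473
VBI_blend = 0.52 * 1.1949 + 0.48 * 1.90473 = 1.53562
visc_blend = exp(exp(1.53562)) - 0.8 = 103.2

103.2 cSt


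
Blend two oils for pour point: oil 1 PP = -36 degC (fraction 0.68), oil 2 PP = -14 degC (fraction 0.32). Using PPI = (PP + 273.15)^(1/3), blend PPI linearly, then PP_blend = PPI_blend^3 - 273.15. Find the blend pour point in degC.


PPI_1 = (-36 + 273.15)^(1/3) = 6.189768
PPI_2 = (-14 + 273.15)^(1/3) = 6.375541
PPI_blend = 0.68 * 6.189768 + 0.32 * 6.375541 = 6.249215
PP_blend = 6.249215^3 - 273.15 = 244.0486 - 273.15 = -29.1

-29.1 degC


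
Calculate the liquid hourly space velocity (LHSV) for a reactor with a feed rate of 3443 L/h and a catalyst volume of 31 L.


LHSV = volumetric feed rate / catalyst volume
= 3443 L/h / 31 L
= 111.1 h^-1

111.1 h^-1


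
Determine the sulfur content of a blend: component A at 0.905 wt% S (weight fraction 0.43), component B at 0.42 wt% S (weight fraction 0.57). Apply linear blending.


Linear sulfur blending: S_blend = x1*S1 + x2*S2
Contribution 1: 0.43 * 0.905 = 0.38915 wt%
Contribution 2: 0.57 * 0.42 = 0.2394 wt%
S_blend = 0.38915 + 0.2394 = 0.62855

0.62855 wt%


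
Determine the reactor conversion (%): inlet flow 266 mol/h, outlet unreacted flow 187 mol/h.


X = (F_in - F_out) / F_in * 100
Moles reacted = 266 - 187 = 79
X = 79 / 266 * 100
= 0.2970 * 100
= 29.70 %

29.70 %


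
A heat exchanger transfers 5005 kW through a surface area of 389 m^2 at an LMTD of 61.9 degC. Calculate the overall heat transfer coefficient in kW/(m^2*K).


From Q = U*A*LMTD, U = Q / (A * LMTD)
U = 5005 / (389 * 61.9) = 5005 / 24079.1 = 0.2079

0.2079 kW/(m^2*K)


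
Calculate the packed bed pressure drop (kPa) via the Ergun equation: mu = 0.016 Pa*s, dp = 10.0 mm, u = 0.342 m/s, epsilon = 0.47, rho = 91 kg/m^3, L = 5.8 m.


dp = 10.0 mm = 0.01 m
Viscous term = 150*0.016*0.342*(1-0.47)^2 / (0.01^2*0.47^3) = 22207.3
Inertial term = 1.75*91*0.342^2*(1-0.47) / (0.01*0.47^3) = 9508.54
dP/L = 22207.3 + 9508.54 = 31715.8 Pa/m
dP = 31715.8 * 5.8 / 1000 = 184.0 kPa

184.0 kPa


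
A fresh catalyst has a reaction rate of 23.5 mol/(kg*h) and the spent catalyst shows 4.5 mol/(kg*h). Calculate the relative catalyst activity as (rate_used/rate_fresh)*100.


Activity (%) = (rate_used / rate_fresh) * 100
rate_used = 4.5, rate_fresh = 23.5
= (4.5 / 23.5) * 100
= 0.1915 * 100 = 19.15

19.15 %


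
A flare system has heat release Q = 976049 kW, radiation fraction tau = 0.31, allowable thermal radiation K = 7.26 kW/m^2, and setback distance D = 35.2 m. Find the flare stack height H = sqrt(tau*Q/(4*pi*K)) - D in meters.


tau*Q/(4*pi*K) = 0.31 * 976049 / (4 * pi * 7.26) = 3316.55
sqrt(3316.55) = 57.5895
H = 57.5895 - 35.2 = 22.39

22.39 m


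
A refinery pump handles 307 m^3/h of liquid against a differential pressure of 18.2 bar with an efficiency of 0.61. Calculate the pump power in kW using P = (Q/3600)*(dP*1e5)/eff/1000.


Q = 307 / 3600 = 0.0852778 m^3/s
P = 0.0852778 * (18.2 * 1e5) / 0.61 / 1000 = 254.4

254.4 kW


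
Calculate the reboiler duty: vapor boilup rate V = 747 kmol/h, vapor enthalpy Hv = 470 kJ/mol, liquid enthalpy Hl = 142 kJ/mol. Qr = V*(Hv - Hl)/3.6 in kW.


Qr = 747 * (470 - 142) / 3.6 = 747 * 328 / 3.6 = 68060

68060 kW


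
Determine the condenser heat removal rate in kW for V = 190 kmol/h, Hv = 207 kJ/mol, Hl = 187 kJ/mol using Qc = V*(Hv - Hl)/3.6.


Qc = 190 * (207 - 187) / 3.6 = 190 * 20 / 3.6 = 1056

1056 kW


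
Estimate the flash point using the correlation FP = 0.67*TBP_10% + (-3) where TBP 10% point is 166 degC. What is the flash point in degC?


FP = 0.67 * 166 + (-3) = 108.22

108.22 degC


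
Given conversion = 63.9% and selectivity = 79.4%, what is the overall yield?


Overall yield = conversion (%) * selectivity (%) / 100
Conversion = 63.9%, Selectivity = 79.4%
Y = 63.9 * 79.4 / 100
= 50.7366 %

50.7366 %


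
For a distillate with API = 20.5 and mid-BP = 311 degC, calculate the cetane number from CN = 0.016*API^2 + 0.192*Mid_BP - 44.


CN = 0.016 * 20.5^2 + 0.192 * 311 - 44
CN = 6.724 + 59.712 - 44 = 22.436

22.436


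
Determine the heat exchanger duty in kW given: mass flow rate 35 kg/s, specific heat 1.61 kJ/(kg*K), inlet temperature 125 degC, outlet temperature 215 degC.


Q = m_dot * cp * delta_T
delta_T = 215 - 125 = 90 K
Q = 35 * 1.61 * 90
= 56.35 * 90
= 5071.5 kW

5071.5 kW


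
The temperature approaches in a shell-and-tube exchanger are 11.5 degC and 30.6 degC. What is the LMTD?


LMTD = (dT1 - dT2) / ln(dT1/dT2)
= (11.5 - 30.6) / ln(11.5 / 30.6) = -19.1 / -0.978653 = 19.52

19.52 degC


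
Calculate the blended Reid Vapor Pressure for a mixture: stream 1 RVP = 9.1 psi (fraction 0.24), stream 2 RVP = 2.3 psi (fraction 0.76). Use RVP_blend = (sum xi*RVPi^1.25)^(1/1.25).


Chevron index: RVP_blend = (sum xi*RVPi^1.25)^(1/1.25)
RVP^1.25 terms: 0.24 * 9.1^1.25 + 0.76 * 2.3^1.25 = 5.94591
RVP_blend = 5.94591^(1/1.25) = 4.163

4.163 psi


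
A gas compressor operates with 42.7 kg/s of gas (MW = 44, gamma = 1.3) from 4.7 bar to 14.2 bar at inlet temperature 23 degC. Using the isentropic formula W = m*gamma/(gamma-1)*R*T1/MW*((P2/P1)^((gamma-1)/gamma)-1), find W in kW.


Isentropic work: W = m*(gamma/(gamma-1))*(R*T1/MW)*((P2/P1)^((gamma-1)/gamma) - 1)
T1 = 23 + 273.15 = 296.15 K
Pressure ratio = 14.2 / 4.7 = 3.02128
Exponent = (1.3 - 1)/1.3 = 0.230769
(P2/P1)^exp - 1 = 3.02128^0.230769 - 1 = 0.290664
W = 42.7 * 1.3 / 0.3 * 8.314 * 296.15 / 44 * 0.290664 = 3010

3010 kW


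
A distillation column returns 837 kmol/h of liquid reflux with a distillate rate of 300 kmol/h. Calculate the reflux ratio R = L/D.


Reflux ratio definition: R = L / D (liquid returned / distillate withdrawn)
L = 837 kmol/h, D = 300 kmol/h
R = 837 / 300 = 2.790

2.790


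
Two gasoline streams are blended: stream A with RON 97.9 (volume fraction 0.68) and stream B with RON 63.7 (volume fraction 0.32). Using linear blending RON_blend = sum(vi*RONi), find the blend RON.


Linear blending: RON_blend = sum(vi * RONi)
Contribution 1: 0.68 * 97.9 = 66.572
Contribution 2: 0.32 * 63.7 = 20.384
RON_blend = 66.572 + 20.384 = 86.956

86.956


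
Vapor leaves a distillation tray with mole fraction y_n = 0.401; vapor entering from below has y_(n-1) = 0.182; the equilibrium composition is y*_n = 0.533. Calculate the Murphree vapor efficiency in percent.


Murphree vapor efficiency: EMV = (y_n - y_(n-1)) / (y*_n - y_(n-1)) * 100
EMV = (0.401 - 0.182) / (0.533 - 0.182) * 100 = 0.219 / 0.351 * 100 = 62.39

62.39 %


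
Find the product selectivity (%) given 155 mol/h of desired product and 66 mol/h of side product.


Selectivity = desired / (desired + undesired) * 100
Total products = 155 + 66 = 221 mol/h
S = 155 / 221 * 100
= 0.7014 * 100
= 70.14 %

70.14 %


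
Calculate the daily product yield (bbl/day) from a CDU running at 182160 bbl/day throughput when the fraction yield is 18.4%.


Crude throughput = 182160 bbl/day
Fraction yield = 18.4%
yield = throughput * fraction / 100
yield = 182160 * 18.4 / 100 = 33517.44

33517.44 bbl/day


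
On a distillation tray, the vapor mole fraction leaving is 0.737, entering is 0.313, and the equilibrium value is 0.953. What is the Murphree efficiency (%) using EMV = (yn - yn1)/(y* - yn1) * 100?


Murphree vapor efficiency: EMV = (y_n - y_(n-1)) / (y*_n - y_(n-1)) * 100
EMV = (0.737 - 0.313) / (0.953 - 0.313) * 100 = 0.424 / 0.64 * 100 = 66.25

66.25 %


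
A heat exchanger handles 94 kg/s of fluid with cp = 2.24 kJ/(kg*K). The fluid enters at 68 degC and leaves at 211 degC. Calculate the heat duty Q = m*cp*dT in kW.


Q = m_dot * cp * delta_T
delta_T = 211 - 68 = 143 K
Q = 94 * 2.24 * 143
= 210.56 * 143
= 30110.08 kW

30110.08 kW


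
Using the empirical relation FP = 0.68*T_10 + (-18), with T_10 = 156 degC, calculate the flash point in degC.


FP = 0.68 * 156 + (-18) = 88.08

88.08 degC


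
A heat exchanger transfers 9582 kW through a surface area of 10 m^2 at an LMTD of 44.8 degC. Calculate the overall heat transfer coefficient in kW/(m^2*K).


From Q = U*A*LMTD, U = Q / (A * LMTD)
U = 9582 / (10 * 44.8) = 9582 / 448 = 21.39

21.39 kW/(m^2*K)


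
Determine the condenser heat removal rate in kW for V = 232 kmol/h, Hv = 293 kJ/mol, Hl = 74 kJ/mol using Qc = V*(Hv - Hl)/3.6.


Qc = 232 * (293 - 74) / 3.6 = 232 * 219 / 3.6 = 14110

14110 kW


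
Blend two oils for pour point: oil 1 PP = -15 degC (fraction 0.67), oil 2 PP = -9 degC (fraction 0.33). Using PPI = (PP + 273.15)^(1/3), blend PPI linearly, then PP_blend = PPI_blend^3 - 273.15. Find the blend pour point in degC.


PPI_1 = (-15 + 273.15)^(1/3) = 6.36733
PPI_2 = (-9 + 273.15)^(1/3) = 6.416283
PPI_blend = 0.67 * 6.36733 + 0.33 * 6.416283 = 6.383484
PP_blend = 6.383484^3 - 273.15 = 260.1197 - 273.15 = -13.03

-13.03 degC


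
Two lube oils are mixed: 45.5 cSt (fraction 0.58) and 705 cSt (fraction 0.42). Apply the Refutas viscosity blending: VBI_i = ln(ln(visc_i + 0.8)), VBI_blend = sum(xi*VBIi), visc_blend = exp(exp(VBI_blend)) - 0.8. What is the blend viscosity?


Refutas method: VBN_i = 14.534*ln(ln(visc_i + 0.8)) + 10.975, blended linearly by mass fraction; since VBN is linear in VBI_i = ln(ln(visc_i + 0.8)) and the fractions sum to 1, blend VBI directly: visc = exp(exp(VBI_blend)) - 0.8
VBI_1 = ln(ln(45.5 + 0.8)) = 1.34421
VBI_2 = ln(ln(705 + 0.8)) = 1.88089
VBI_blend = 0.58 * 1.34421 + 0.42 * 1.88089 = 1.56962
visc_blend = exp(exp(1.56962)) - 0.8 = 121.3

121.3 cSt


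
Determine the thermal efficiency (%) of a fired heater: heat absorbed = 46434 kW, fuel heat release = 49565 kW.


Furnace efficiency = Q_absorbed / Q_fuel * 100
= 46434 / 49565 * 100 = 93.68

93.68 %


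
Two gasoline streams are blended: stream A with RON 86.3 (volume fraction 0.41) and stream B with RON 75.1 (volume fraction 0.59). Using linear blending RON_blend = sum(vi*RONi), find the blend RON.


Linear blending: RON_blend = sum(vi * RONi)
Contribution 1: 0.41 * 86.3 = 35.383
Contribution 2: 0.59 * 75.1 = 44.309
RON_blend = 35.383 + 44.309 = 79.692

79.692


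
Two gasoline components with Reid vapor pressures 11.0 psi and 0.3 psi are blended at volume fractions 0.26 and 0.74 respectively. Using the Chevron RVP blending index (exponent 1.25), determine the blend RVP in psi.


Chevron index: RVP_blend = (sum xi*RVPi^1.25)^(1/1.25)
RVP^1.25 terms: 0.26 * 11.0^1.25 + 0.74 * 0.3^1.25 = 5.37282
RVP_blend = 5.37282^(1/1.25) = 3.839

3.839 psi


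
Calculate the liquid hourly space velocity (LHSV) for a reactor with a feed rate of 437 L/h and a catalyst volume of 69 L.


LHSV = volumetric feed rate / catalyst volume
= 437 L/h / 69 L
= 6.333 h^-1

6.333 h^-1


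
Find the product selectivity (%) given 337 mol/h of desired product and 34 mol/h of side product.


Selectivity = desired / (desired + undesired) * 100
Total products = 337 + 34 = 371 mol/h
S = 337 / 371 * 100
= 0.9084 * 100
= 90.84 %

90.84 %


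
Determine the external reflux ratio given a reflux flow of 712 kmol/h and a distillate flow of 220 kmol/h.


Reflux ratio definition: R = L / D (liquid returned / distillate withdrawn)
L = 712 kmol/h, D = 220 kmol/h
R = 712 / 220 = 3.236

3.236


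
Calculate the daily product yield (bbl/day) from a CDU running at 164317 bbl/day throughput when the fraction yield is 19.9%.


Crude throughput = 164317 bbl/day
Fraction yield = 19.9%
yield = throughput * fraction / 100
yield = 164317 * 19.9 / 100 = 32699.083

32699.083 bbl/day


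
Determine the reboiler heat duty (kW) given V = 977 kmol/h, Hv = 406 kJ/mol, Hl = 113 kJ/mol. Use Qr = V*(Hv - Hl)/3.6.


Qr = 977 * (406 - 113) / 3.6 = 977 * 293 / 3.6 = 79520

79520 kW


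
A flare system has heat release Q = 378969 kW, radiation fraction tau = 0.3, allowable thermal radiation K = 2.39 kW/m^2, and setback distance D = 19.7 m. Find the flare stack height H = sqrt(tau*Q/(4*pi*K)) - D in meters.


tau*Q/(4*pi*K) = 0.3 * 378969 / (4 * pi * 2.39) = 3785.45
sqrt(3785.45) = 61.526
H = 61.526 - 19.7 = 41.83

41.83 m


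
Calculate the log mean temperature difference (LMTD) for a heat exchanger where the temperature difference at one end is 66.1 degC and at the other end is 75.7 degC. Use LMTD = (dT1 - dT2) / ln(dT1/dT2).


LMTD = (dT1 - dT2) / ln(dT1/dT2)
= (66.1 - 75.7) / ln(66.1 / 75.7) = -9.6 / -0.135609 = 70.79

70.79 degC


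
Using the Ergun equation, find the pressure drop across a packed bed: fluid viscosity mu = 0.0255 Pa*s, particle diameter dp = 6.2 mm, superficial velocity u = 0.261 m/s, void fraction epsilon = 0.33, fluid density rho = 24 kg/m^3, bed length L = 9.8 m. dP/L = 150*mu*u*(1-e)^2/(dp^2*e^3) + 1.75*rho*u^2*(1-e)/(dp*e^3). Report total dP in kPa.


dp = 6.2 mm = 0.0062 m
Viscous term = 150*0.0255*0.261*(1-0.33)^2 / (0.0062^2*0.33^3) = 324412
Inertial term = 1.75*24*0.261^2*(1-0.33) / (0.0062*0.33^3) = 8603.43
dP/L = 324412 + 8603.43 = 333015 Pa/m
dP = 333015 * 9.8 / 1000 = 3264 kPa

3264 kPa


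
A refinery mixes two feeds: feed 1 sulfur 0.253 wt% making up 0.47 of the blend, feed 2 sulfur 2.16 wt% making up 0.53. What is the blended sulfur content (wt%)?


Linear sulfur blending: S_blend = x1*S1 + x2*S2
Contribution 1: 0.47 * 0.253 = 0.11891 wt%
Contribution 2: 0.53 * 2.16 = 1.1448 wt%
S_blend = 0.11891 + 1.1448 = 1.26371

1.26371 wt%


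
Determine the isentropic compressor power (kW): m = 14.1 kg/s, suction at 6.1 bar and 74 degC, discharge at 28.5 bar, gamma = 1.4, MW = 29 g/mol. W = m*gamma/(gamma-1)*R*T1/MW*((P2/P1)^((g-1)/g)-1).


Isentropic work: W = m*(gamma/(gamma-1))*(R*T1/MW)*((P2/P1)^((gamma-1)/gamma) - 1)
T1 = 74 + 273.15 = 347.15 K
Pressure ratio = 28.5 / 6.1 = 4.67213
Exponent = (1.4 - 1)/1.4 = 0.285714
(P2/P1)^exp - 1 = 4.67213^0.285714 - 1 = 0.553423
W = 14.1 * 1.4 / 0.4 * 8.314 * 347.15 / 29 * 0.553423 = 2718

2718 kW


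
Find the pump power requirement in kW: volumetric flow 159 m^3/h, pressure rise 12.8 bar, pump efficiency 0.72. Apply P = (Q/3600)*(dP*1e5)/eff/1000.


Q = 159 / 3600 = 0.0441667 m^3/s
P = 0.0441667 * (12.8 * 1e5) / 0.72 / 1000 = 78.52

78.52 kW


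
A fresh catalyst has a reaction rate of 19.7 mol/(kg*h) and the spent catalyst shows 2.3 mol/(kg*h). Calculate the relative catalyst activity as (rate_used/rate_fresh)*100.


Activity (%) = (rate_used / rate_fresh) * 100
rate_used = 2.3, rate_fresh = 19.7
= (2.3 / 19.7) * 100
= 0.1168 * 100 = 11.68

11.68 %


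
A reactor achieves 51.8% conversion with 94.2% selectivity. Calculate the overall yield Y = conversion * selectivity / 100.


Overall yield = conversion (%) * selectivity (%) / 100
Conversion = 51.8%, Selectivity = 94.2%
Y = 51.8 * 94.2 / 100
= 48.7956 %

48.7956 %


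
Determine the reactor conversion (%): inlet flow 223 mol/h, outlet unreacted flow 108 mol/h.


X = (F_in - F_out) / F_in * 100
Moles reacted = 223 - 108 = 115
X = 115 / 223 * 100
= 0.5157 * 100
= 51.57 %

51.57 %


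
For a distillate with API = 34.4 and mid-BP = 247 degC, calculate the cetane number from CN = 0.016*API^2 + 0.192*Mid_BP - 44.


CN = 0.016 * 34.4^2 + 0.192 * 247 - 44
CN = 18.93376 + 47.424 - 44 = 22.35776

22.35776


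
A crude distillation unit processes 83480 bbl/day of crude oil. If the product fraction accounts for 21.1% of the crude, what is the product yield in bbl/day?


Crude throughput = 83480 bbl/day
Fraction yield = 21.1%
yield = throughput * fraction / 100
yield = 83480 * 21.1 / 100 = 17614.28

17614.28 bbl/day


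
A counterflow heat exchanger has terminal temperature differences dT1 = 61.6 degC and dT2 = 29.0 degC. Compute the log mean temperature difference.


LMTD = (dT1 - dT2) / ln(dT1/dT2)
= (61.6 - 29.0) / ln(61.6 / 29.0) = 32.6 / 0.753366 = 43.27

43.27 degC


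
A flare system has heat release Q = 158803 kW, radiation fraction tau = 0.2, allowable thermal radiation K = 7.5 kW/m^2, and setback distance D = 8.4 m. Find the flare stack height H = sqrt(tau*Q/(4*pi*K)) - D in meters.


tau*Q/(4*pi*K) = 0.2 * 158803 / (4 * pi * 7.5) = 336.99
sqrt(336.99) = 18.3573
H = 18.3573 - 8.4 = 9.957

9.957 m


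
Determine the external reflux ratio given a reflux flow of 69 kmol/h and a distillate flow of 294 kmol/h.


Reflux ratio definition: R = L / D (liquid returned / distillate withdrawn)
L = 69 kmol/h, D = 294 kmol/h
R = 69 / 294 = 0.2347

0.2347


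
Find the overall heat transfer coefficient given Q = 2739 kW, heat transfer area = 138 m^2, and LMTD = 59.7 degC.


From Q = U*A*LMTD, U = Q / (A * LMTD)
U = 2739 / (138 * 59.7) = 2739 / 8238.6 = 0.3325

0.3325 kW/(m^2*K)


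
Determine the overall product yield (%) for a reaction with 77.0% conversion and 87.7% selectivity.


Overall yield = conversion (%) * selectivity (%) / 100
Conversion = 77.0%, Selectivity = 87.7%
Y = 77.0 * 87.7 / 100
= 67.529 %

67.529 %


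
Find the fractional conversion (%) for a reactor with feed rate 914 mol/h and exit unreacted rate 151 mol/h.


X = (F_in - F_out) / F_in * 100
Moles reacted = 914 - 151 = 763
X = 763 / 914 * 100
= 0.8348 * 100
= 83.48 %

83.48 %


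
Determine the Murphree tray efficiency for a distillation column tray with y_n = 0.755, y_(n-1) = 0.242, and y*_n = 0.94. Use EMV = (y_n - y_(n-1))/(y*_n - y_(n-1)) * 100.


Murphree vapor efficiency: EMV = (y_n - y_(n-1)) / (y*_n - y_(n-1)) * 100
EMV = (0.755 - 0.242) / (0.94 - 0.242) * 100 = 0.513 / 0.698 * 100 = 73.50

73.50 %


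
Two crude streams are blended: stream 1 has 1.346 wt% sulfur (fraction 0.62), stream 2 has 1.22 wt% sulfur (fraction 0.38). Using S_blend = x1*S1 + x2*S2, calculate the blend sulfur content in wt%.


Linear sulfur blending: S_blend = x1*S1 + x2*S2
Contribution 1: 0.62 * 1.346 = 0.83452 wt%
Contribution 2: 0.38 * 1.22 = 0.4636 wt%
S_blend = 0.83452 + 0.4636 = 1.29812

1.29812 wt%


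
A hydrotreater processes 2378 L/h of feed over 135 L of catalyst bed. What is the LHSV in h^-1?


LHSV = volumetric feed rate / catalyst volume
= 2378 L/h / 135 L
= 17.61 h^-1

17.61 h^-1


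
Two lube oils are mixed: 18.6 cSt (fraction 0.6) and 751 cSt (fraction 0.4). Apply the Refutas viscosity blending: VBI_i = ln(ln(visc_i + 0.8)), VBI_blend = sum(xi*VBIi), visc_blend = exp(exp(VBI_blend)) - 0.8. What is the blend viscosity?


Refutas method: VBN_i = 14.534*ln(ln(visc_i + 0.8)) + 10.975, blended linearly by mass fraction; since VBN is linear in VBI_i = ln(ln(visc_i + 0.8)) and the fractions sum to 1, blend VBI directly: visc = exp(exp(VBI_blend)) - 0.8
VBI_1 = ln(ln(18.6 + 0.8)) = 1.08697
VBI_2 = ln(ln(751 + 0.8)) = 1.89047
VBI_blend = 0.6 * 1.08697 + 0.4 * 1.89047 = 1.40837
visc_blend = exp(exp(1.40837)) - 0.8 = 58.90

58.90 cSt


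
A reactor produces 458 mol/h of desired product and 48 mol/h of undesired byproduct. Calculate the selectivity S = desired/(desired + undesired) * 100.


Selectivity = desired / (desired + undesired) * 100
Total products = 458 + 48 = 506 mol/h
S = 458 / 506 * 100
= 0.9051 * 100
= 90.51 %

90.51 %


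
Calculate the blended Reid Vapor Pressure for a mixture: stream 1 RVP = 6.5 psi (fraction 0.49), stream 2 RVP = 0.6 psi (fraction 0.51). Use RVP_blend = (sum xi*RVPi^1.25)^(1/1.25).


Chevron index: RVP_blend = (sum xi*RVPi^1.25)^(1/1.25)
RVP^1.25 terms: 0.49 * 6.5^1.25 + 0.51 * 0.6^1.25 = 5.35486
RVP_blend = 5.35486^(1/1.25) = 3.828

3.828 psi


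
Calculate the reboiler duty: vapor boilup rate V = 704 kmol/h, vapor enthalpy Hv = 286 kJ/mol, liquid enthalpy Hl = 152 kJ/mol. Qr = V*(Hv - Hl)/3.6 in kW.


Qr = 704 * (286 - 152) / 3.6 = 704 * 134 / 3.6 = 26200

26200 kW


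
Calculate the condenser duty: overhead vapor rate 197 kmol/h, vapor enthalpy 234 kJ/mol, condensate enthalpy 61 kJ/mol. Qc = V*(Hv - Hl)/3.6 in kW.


Qc = 197 * (234 - 61) / 3.6 = 197 * 173 / 3.6 = 9467

9467 kW


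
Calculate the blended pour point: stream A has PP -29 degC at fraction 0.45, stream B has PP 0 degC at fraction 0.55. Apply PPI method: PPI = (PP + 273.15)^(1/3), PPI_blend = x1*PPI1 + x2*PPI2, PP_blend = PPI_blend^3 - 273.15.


PPI_1 = (-29 + 273.15)^(1/3) = 6.25008
PPI_2 = (0 + 273.15)^(1/3) = 6.488342
PPI_blend = 0.45 * 6.25008 + 0.55 * 6.488342 = 6.381124
PP_blend = 6.381124^3 - 273.15 = 259.8314 - 273.15 = -13.32

-13.32 degC


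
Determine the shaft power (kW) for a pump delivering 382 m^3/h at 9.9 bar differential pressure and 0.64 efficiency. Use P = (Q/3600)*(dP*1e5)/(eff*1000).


Q = 382 / 3600 = 0.106111 m^3/s
P = 0.106111 * (9.9 * 1e5) / 0.64 / 1000 = 164.1

164.1 kW


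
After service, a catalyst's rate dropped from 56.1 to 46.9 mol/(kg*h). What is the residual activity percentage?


Activity (%) = (rate_used / rate_fresh) * 100
rate_used = 46.9, rate_fresh = 56.1
= (46.9 / 56.1) * 100
= 0.8360 * 100 = 83.60

83.60 %


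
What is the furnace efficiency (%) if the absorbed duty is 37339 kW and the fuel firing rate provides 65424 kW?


Furnace efficiency = Q_absorbed / Q_fuel * 100
= 37339 / 65424 * 100 = 57.07

57.07 %


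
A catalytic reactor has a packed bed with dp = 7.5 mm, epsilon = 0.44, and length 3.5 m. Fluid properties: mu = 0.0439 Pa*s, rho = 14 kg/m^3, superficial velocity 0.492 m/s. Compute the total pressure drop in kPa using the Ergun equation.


dp = 7.5 mm = 0.0075 m
Viscous term = 150*0.0439*0.492*(1-0.44)^2 / (0.0075^2*0.44^3) = 212039
Inertial term = 1.75*14*0.492^2*(1-0.44) / (0.0075*0.44^3) = 5198.34
dP/L = 212039 + 5198.34 = 217237 Pa/m
dP = 217237 * 3.5 / 1000 = 760.3 kPa

760.3 kPa


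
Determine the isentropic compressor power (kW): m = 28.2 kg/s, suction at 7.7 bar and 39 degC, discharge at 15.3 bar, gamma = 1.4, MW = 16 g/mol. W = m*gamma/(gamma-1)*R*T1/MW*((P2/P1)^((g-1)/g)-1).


Isentropic work: W = m*(gamma/(gamma-1))*(R*T1/MW)*((P2/P1)^((gamma-1)/gamma) - 1)
T1 = 39 + 273.15 = 312.15 K
Pressure ratio = 15.3 / 7.7 = 1.98701
Exponent = (1.4 - 1)/1.4 = 0.285714
(P2/P1)^exp - 1 = 1.98701^0.285714 - 1 = 0.216746
W = 28.2 * 1.4 / 0.4 * 8.314 * 312.15 / 16 * 0.216746 = 3470

3470 kW


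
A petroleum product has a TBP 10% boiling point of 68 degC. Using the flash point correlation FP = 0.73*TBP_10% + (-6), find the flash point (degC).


FP = 0.73 * 68 + (-6) = 43.64

43.64 degC


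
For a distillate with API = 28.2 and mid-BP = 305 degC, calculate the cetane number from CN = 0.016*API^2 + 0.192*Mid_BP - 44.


CN = 0.016 * 28.2^2 + 0.192 * 305 - 44
CN = 12.72384 + 58.56 - 44 = 27.28384

27.28384


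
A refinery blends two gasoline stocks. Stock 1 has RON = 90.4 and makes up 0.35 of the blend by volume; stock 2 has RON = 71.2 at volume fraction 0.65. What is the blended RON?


Linear blending: RON_blend = sum(vi * RONi)
Contribution 1: 0.35 * 90.4 = 31.64
Contribution 2: 0.65 * 71.2 = 46.28
RON_blend = 31.64 + 46.28 = 77.92

77.92


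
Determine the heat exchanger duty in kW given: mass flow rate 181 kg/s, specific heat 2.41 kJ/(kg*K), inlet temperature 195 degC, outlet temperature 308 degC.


Q = m_dot * cp * delta_T
delta_T = 308 - 195 = 113 K
Q = 181 * 2.41 * 113
= 436.21 * 113
= 49291.73 kW

49291.73 kW


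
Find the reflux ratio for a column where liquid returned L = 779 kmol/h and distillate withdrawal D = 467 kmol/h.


Reflux ratio definition: R = L / D (liquid returned / distillate withdrawn)
L = 779 kmol/h, D = 467 kmol/h
R = 779 / 467 = 1.668

1.668


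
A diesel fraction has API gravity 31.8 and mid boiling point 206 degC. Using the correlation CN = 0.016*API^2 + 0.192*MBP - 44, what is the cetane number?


CN = 0.016 * 31.8^2 + 0.192 * 206 - 44
CN = 16.17984 + 39.552 - 44 = 11.73184

11.73184


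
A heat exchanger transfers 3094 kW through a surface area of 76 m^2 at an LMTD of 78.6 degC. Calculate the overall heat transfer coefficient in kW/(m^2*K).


From Q = U*A*LMTD, U = Q / (A * LMTD)
U = 3094 / (76 * 78.6) = 3094 / 5973.6 = 0.5179

0.5179 kW/(m^2*K)


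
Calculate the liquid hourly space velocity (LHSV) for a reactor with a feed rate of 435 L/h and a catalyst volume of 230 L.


LHSV = volumetric feed rate / catalyst volume
= 435 L/h / 230 L
= 1.891 h^-1

1.891 h^-1


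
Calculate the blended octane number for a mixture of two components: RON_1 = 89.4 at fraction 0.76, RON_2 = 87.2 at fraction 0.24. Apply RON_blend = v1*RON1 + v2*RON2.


Linear blending: RON_blend = sum(vi * RONi)
Contribution 1: 0.76 * 89.4 = 67.944
Contribution 2: 0.24 * 87.2 = 20.928
RON_blend = 67.944 + 20.928 = 88.872

88.872


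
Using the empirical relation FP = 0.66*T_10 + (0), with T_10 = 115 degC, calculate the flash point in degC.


FP = 0.66 * 115 + (0) = 75.9

75.9 degC


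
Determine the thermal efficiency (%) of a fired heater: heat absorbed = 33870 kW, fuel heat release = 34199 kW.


Furnace efficiency = Q_absorbed / Q_fuel * 100
= 33870 / 34199 * 100 = 99.04

99.04 %


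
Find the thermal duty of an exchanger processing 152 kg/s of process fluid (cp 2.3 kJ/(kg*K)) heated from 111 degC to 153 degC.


Q = m_dot * cp * delta_T
delta_T = 153 - 111 = 42 K
Q = 152 * 2.3 * 42
= 349.6 * 42
= 14683.2 kW

14683.2 kW


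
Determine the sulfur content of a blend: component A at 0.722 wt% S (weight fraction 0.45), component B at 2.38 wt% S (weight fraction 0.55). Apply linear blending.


Linear sulfur blending: S_blend = x1*S1 + x2*S2
Contribution 1: 0.45 * 0.722 = 0.3249 wt%
Contribution 2: 0.55 * 2.38 = 1.309 wt%
S_blend = 0.3249 + 1.309 = 1.6339

1.6339 wt%


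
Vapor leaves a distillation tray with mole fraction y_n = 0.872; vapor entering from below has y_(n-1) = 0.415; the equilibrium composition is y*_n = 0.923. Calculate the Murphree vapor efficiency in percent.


Murphree vapor efficiency: EMV = (y_n - y_(n-1)) / (y*_n - y_(n-1)) * 100
EMV = (0.872 - 0.415) / (0.923 - 0.415) * 100 = 0.457 / 0.508 * 100 = 89.96

89.96 %


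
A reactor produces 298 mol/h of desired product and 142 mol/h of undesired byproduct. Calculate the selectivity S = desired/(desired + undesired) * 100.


Selectivity = desired / (desired + undesired) * 100
Total products = 298 + 142 = 440 mol/h
S = 298 / 440 * 100
= 0.6773 * 100
= 67.73 %

67.73 %


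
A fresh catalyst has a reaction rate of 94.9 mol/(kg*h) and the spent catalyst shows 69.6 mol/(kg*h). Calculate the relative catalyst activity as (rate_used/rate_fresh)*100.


Activity (%) = (rate_used / rate_fresh) * 100
rate_used = 69.6, rate_fresh = 94.9
= (69.6 / 94.9) * 100
= 0.7334 * 100 = 73.34

73.34 %


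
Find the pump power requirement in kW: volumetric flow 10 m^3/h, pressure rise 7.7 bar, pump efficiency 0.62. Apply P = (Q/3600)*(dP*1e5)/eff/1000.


Q = 10 / 3600 = 0.00277778 m^3/s
P = 0.00277778 * (7.7 * 1e5) / 0.62 / 1000 = 3.450

3.450 kW


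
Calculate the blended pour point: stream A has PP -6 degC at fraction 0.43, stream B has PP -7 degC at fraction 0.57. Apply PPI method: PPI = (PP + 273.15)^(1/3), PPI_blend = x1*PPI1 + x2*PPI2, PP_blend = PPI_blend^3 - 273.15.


PPI_1 = (-6 + 273.15)^(1/3) = 6.440482
PPI_2 = (-7 + 273.15)^(1/3) = 6.432436
PPI_blend = 0.43 * 6.440482 + 0.57 * 6.432436 = 6.435896
PP_blend = 6.435896^3 - 273.15 = 266.5797 - 273.15 = -6.57

-6.57 degC


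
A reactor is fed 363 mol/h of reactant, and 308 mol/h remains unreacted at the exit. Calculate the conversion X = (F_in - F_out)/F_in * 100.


X = (F_in - F_out) / F_in * 100
Moles reacted = 363 - 308 = 55
X = 55 / 363 * 100
= 0.1515 * 100
= 15.15 %

15.15 %


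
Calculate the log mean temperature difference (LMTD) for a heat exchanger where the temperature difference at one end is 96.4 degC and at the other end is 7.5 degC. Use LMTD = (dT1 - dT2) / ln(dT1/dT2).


LMTD = (dT1 - dT2) / ln(dT1/dT2)
= (96.4 - 7.5) / ln(96.4 / 7.5) = 88.9 / 2.5536 = 34.81

34.81 degC


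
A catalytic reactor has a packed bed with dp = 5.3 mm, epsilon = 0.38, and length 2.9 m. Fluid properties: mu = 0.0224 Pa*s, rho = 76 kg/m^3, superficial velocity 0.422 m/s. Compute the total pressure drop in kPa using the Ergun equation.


dp = 5.3 mm = 0.0053 m
Viscous term = 150*0.0224*0.422*(1-0.38)^2 / (0.0053^2*0.38^3) = 353617
Inertial term = 1.75*76*0.422^2*(1-0.38) / (0.0053*0.38^3) = 50494.2
dP/L = 353617 + 50494.2 = 404111 Pa/m
dP = 404111 * 2.9 / 1000 = 1172 kPa

1172 kPa


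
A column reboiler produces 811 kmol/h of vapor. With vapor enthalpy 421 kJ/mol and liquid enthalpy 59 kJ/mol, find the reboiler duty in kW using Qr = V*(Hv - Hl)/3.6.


Qr = 811 * (421 - 59) / 3.6 = 811 * 362 / 3.6 = 81550

81550 kW


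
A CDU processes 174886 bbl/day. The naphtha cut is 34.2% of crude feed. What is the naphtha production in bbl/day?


Crude throughput = 174886 bbl/day
Fraction yield = 34.2%
yield = throughput * fraction / 100
yield = 174886 * 34.2 / 100 = 59811.012

59811.012 bbl/day


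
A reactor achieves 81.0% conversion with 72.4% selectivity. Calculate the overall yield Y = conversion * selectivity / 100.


Overall yield = conversion (%) * selectivity (%) / 100
Conversion = 81.0%, Selectivity = 72.4%
Y = 81.0 * 72.4 / 100
= 58.644 %

58.644 %


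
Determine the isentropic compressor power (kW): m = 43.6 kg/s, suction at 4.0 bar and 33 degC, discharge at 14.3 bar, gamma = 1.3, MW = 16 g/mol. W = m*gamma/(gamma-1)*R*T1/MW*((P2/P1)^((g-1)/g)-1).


Isentropic work: W = m*(gamma/(gamma-1))*(R*T1/MW)*((P2/P1)^((gamma-1)/gamma) - 1)
T1 = 33 + 273.15 = 306.15 K
Pressure ratio = 14.3 / 4.0 = 3.575
Exponent = (1.3 - 1)/1.3 = 0.230769
(P2/P1)^exp - 1 = 3.575^0.230769 - 1 = 0.341773
W = 43.6 * 1.3 / 0.3 * 8.314 * 306.15 / 16 * 0.341773 = 10270

10270 kW


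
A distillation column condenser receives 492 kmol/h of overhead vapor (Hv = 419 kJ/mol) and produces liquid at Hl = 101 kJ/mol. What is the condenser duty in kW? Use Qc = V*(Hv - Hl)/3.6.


Qc = 492 * (419 - 101) / 3.6 = 492 * 318 / 3.6 = 43460

43460 kW


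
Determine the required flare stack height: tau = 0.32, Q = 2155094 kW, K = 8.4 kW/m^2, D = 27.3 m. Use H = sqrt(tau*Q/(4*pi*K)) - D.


tau*Q/(4*pi*K) = 0.32 * 2155094 / (4 * pi * 8.4) = 6533.22
sqrt(6533.22) = 80.8283
H = 80.8283 - 27.3 = 53.53

53.53 m


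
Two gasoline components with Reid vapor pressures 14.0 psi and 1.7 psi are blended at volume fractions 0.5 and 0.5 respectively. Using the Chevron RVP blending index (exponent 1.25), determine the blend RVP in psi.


Chevron index: RVP_blend = (sum xi*RVPi^1.25)^(1/1.25)
RVP^1.25 terms: 0.5 * 14.0^1.25 + 0.5 * 1.7^1.25 = 14.5109
RVP_blend = 14.5109^(1/1.25) = 8.499

8.499 psi


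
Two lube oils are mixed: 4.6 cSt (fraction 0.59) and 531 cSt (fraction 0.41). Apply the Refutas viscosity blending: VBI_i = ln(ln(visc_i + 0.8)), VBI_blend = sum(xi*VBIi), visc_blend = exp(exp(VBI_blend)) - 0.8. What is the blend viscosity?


Refutas method: VBN_i = 14.534*ln(ln(visc_i + 0.8)) + 10.975, blended linearly by mass fraction; since VBN is linear in VBI_i = ln(ln(visc_i + 0.8)) and the fractions sum to 1, blend VBI directly: visc = exp(exp(VBI_blend)) - 0.8
VBI_1 = ln(ln(4.6 + 0.8)) = 0.522595
VBI_2 = ln(ln(531 + 0.8)) = 1.83678
VBI_blend = 0.59 * 0.522595 + 0.41 * 1.83678 = 1.06141
visc_blend = exp(exp(1.06141)) - 0.8 = 17.20

17.20 cSt


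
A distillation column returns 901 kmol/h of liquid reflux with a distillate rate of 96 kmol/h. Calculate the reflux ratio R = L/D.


Reflux ratio definition: R = L / D (liquid returned / distillate withdrawn)
L = 901 kmol/h, D = 96 kmol/h
R = 901 / 96 = 9.385

9.385


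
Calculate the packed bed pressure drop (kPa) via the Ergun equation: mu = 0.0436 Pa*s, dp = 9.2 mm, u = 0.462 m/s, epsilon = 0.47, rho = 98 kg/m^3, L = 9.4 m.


dp = 9.2 mm = 0.0092 m
Viscous term = 150*0.0436*0.462*(1-0.47)^2 / (0.0092^2*0.47^3) = 96583.3
Inertial term = 1.75*98*0.462^2*(1-0.47) / (0.0092*0.47^3) = 20311.5
dP/L = 96583.3 + 20311.5 = 116895 Pa/m
dP = 116895 * 9.4 / 1000 = 1099 kPa

1099 kPa


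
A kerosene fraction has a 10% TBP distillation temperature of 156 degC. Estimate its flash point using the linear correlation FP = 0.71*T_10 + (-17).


FP = 0.71 * 156 + (-17) = 93.76

93.76 degC


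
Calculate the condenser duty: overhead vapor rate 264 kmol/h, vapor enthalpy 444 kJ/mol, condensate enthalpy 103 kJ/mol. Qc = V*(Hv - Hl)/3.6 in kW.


Qc = 264 * (444 - 103) / 3.6 = 264 * 341 / 3.6 = 25010

25010 kW
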